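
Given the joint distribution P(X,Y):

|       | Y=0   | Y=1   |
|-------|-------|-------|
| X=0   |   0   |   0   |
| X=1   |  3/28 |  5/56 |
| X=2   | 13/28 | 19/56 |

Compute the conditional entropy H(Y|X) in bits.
0.9847 bits

H(Y|X) = H(X,Y) - H(X)

H(X,Y) = -Σ_{x,y} P(x,y) log₂ P(x,y). Per-cell terms -P(x,y)·log₂P(x,y):
  X=0: 0.00000, 0.00000
  X=1: 0.34526, 0.31120
  X=2: 0.51392, 0.52909
  (cells with P = 0 contribute 0)
Sum of the 6 terms: H(X,Y) = 1.69947 bits

Marginal of X (row sums):
  P(X=0) = 0 + 0 = 0
  P(X=1) = 3/28 + 5/56 = 11/56
  P(X=2) = 13/28 + 19/56 = 45/56
H(X) = -[(11/56)·log₂(11/56) + (45/56)·log₂(45/56)]   (outcomes with P = 0 contribute 0)
  = 0.46120 + 0.25353 = 0.71473 bits

H(Y|X) = H(X,Y) - H(X) = 1.69947 - 0.71473 = 0.9847 bits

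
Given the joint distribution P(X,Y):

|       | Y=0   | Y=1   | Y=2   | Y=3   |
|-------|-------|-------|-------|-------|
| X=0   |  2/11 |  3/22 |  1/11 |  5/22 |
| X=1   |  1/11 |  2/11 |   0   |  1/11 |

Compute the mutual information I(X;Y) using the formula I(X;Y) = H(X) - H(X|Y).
0.1071 bits

I(X;Y) = H(X) - H(X|Y)

Marginal of X (row sums):
  P(X=0) = 2/11 + 3/22 + 1/11 + 5/22 = 7/11
  P(X=1) = 1/11 + 2/11 + 0 + 1/11 = 4/11
H(X) = -[(7/11)·log₂(7/11) + (4/11)·log₂(4/11)]
  = 0.41496 + 0.53070 = 0.9457 bits

Marginal of Y (column sums):
  P(Y=0) = 2/11 + 1/11 = 3/11
  P(Y=1) = 3/22 + 2/11 = 7/22
  P(Y=2) = 1/11 + 0 = 1/11
  P(Y=3) = 5/22 + 1/11 = 7/22
H(X|Y) = Σ_y P(y)·H(X|Y=y):
  Y=0: P(Y=0) = 3/11, P(X|Y=0) = (2/3, 1/3) → H(X|Y=0) = 0.91830
  Y=1: P(Y=1) = 7/22, P(X|Y=1) = (3/7, 4/7) → H(X|Y=1) = 0.98523
  Y=2: P(Y=2) = 1/11, P(X|Y=2) = (1, 0) → H(X|Y=2) = 0.00000
  Y=3: P(Y=3) = 7/22, P(X|Y=3) = (5/7, 2/7) → H(X|Y=3) = 0.86312
H(X|Y) = (3/11)·0.91830 + (7/22)·0.98523 + (1/11)·0.00000 + (7/22)·0.86312 = 0.8386 bits

I(X;Y) = H(X) - H(X|Y) = 0.9457 - 0.8386 = 0.1071 bits

Cross-check via I(X;Y) = H(X) + H(Y) - H(X,Y): computing H(Y) from the column sums and H(X,Y) from the 8 cells in the same way gives H(Y) = 1.8770 bits and H(X,Y) = 2.7156 bits, so
I(X;Y) = 0.9457 + 1.8770 - 2.7156 = 0.1071 bits ✓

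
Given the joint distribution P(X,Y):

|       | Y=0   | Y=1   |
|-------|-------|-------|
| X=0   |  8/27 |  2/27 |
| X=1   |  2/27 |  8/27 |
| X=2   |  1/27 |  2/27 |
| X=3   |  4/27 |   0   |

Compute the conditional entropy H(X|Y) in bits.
1.4675 bits

H(X|Y) = H(X,Y) - H(Y)

H(X,Y) = -Σ_{x,y} P(x,y) log₂ P(x,y). Per-cell terms -P(x,y)·log₂P(x,y):
  X=0: 0.51997, 0.27814
  X=1: 0.27814, 0.51997
  X=2: 0.17611, 0.27814
  X=3: 0.40813, 0.00000
  (cells with P = 0 contribute 0)
Sum of the 8 terms: H(X,Y) = 2.4586 bits

Marginal of Y (column sums):
  P(Y=0) = 8/27 + 2/27 + 1/27 + 4/27 = 5/9
  P(Y=1) = 2/27 + 8/27 + 2/27 + 0 = 4/9
H(Y) = -[(5/9)·log₂(5/9) + (4/9)·log₂(4/9)]
  = 0.47111 + 0.51997 = 0.9911 bits

H(X|Y) = H(X,Y) - H(Y) = 2.4586 - 0.9911 = 1.4675 bits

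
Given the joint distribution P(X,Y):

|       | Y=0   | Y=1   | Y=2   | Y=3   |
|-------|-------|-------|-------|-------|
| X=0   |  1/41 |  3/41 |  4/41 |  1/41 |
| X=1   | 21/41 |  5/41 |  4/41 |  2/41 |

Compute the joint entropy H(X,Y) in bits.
2.2697 bits

H(X,Y) = -Σ_{x,y} P(x,y) log₂ P(x,y). Per-cell terms -P(x,y)·log₂P(x,y):
  X=0: 0.13067, 0.27604, 0.32757, 0.13067
  X=1: 0.49439, 0.37020, 0.32757, 0.21256
Sum of the 8 terms: H(X,Y) = 2.2697 bits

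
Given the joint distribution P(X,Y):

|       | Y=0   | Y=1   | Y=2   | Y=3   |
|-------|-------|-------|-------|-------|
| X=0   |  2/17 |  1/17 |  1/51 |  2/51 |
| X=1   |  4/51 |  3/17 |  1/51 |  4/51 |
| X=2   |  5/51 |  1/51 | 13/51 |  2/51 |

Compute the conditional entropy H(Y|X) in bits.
1.6041 bits

H(Y|X) = H(X,Y) - H(X)

H(X,Y) = -Σ_{x,y} P(x,y) log₂ P(x,y). Per-cell terms -P(x,y)·log₂P(x,y):
  X=0: 0.3632309, 0.2404390, 0.1112240, 0.1832324
  X=1: 0.2880334, 0.4416177, 0.1112240, 0.2880334
  X=2: 0.3284801, 0.1112240, 0.5026630, 0.1832324
Sum of the 12 terms: H(X,Y) = 3.152634 bits

Marginal of X (row sums):
  P(X=0) = 2/17 + 1/17 + 1/51 + 2/51 = 4/17
  P(X=1) = 4/51 + 3/17 + 1/51 + 4/51 = 6/17
  P(X=2) = 5/51 + 1/51 + 13/51 + 2/51 = 7/17
H(X) = -[(4/17)·log₂(4/17) + (6/17)·log₂(6/17) + (7/17)·log₂(7/17)]
  = 0.4911677 + 0.5302942 + 0.5271033 = 1.548565 bits

H(Y|X) = H(X,Y) - H(X) = 3.152634 - 1.548565 = 1.6041 bits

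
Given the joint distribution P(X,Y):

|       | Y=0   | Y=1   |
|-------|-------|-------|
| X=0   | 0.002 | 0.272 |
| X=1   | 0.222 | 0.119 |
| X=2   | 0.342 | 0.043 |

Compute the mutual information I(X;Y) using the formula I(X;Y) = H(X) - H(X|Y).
0.4577 bits

I(X;Y) = H(X) - H(X|Y)

Marginal of X (row sums):
  P(X=0) = 0.002 + 0.272 = 0.274
  P(X=1) = 0.222 + 0.119 = 0.341
  P(X=2) = 0.342 + 0.043 = 0.385
H(X) = -[0.274·log₂(0.274) + 0.341·log₂(0.341) + 0.385·log₂(0.385)]
  = 0.51176 + 0.52929 + 0.53017 = 1.5712 bits

Marginal of Y (column sums):
  P(Y=0) = 0.002 + 0.222 + 0.342 = 0.566
  P(Y=1) = 0.272 + 0.119 + 0.043 = 0.434
H(X|Y) = Σ_y P(y)·H(X|Y=y):
  Y=0: P(Y=0) = 0.566, P(X|Y=0) = (1/283, 111/283, 171/283) → H(X|Y=0) = 0.99755
  Y=1: P(Y=1) = 0.434, P(X|Y=1) = (136/217, 17/62, 43/434) → H(X|Y=1) = 1.26477
H(X|Y) = 0.566·0.99755 + 0.434·1.26477 = 1.1135 bits

I(X;Y) = H(X) - H(X|Y) = 1.5712 - 1.1135 = 0.4577 bits

Cross-check via I(X;Y) = H(X) + H(Y) - H(X,Y): computing H(Y) from the column sums and H(X,Y) from the 6 cells in the same way gives H(Y) = 0.9874 bits and H(X,Y) = 2.1009 bits, so
I(X;Y) = 1.5712 + 0.9874 - 2.1009 = 0.4577 bits ✓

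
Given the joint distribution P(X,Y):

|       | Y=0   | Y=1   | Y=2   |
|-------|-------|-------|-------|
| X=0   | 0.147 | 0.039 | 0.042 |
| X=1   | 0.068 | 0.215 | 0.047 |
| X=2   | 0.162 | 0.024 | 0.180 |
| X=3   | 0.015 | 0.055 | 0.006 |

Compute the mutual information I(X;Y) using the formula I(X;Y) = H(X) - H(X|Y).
0.3033 bits

I(X;Y) = H(X) - H(X|Y)

Marginal of X (row sums):
  P(X=0) = 0.147 + 0.039 + 0.042 = 0.228
  P(X=1) = 0.068 + 0.215 + 0.047 = 0.330
  P(X=2) = 0.162 + 0.024 + 0.180 = 0.366
  P(X=3) = 0.015 + 0.055 + 0.006 = 0.076
H(X) = -[0.228·log₂(0.228) + 0.330·log₂(0.330) + 0.366·log₂(0.366) + 0.076·log₂(0.076)]
  = 0.48630 + 0.52782 + 0.53073 + 0.28256 = 1.82741 bits

Marginal of Y (column sums):
  P(Y=0) = 0.147 + 0.068 + 0.162 + 0.015 = 0.392
  P(Y=1) = 0.039 + 0.215 + 0.024 + 0.055 = 0.333
  P(Y=2) = 0.042 + 0.047 + 0.180 + 0.006 = 0.275
H(X|Y) = Σ_y P(y)·H(X|Y=y):
  Y=0: P(Y=0) = 0.392, P(X|Y=0) = (3/8, 17/98, 81/196, 15/392) → H(X|Y=0) = 1.67604
  Y=1: P(Y=1) = 0.333, P(X|Y=1) = (13/111, 215/333, 8/111, 55/333) → H(X|Y=1) = 1.47245
  Y=2: P(Y=2) = 0.275, P(X|Y=2) = (42/275, 47/275, 36/55, 6/275) → H(X|Y=2) = 1.37025
H(X|Y) = 0.392·1.67604 + 0.333·1.47245 + 0.275·1.37025 = 1.52415 bits

I(X;Y) = H(X) - H(X|Y) = 1.82741 - 1.52415 = 0.3033 bits

Cross-check via I(X;Y) = H(X) + H(Y) - H(X,Y): computing H(Y) from the column sums and H(X,Y) from the 12 cells in the same way gives H(Y) = 1.57008 bits and H(X,Y) = 3.09423 bits, so
I(X;Y) = 1.82741 + 1.57008 - 3.09423 = 0.3033 bits ✓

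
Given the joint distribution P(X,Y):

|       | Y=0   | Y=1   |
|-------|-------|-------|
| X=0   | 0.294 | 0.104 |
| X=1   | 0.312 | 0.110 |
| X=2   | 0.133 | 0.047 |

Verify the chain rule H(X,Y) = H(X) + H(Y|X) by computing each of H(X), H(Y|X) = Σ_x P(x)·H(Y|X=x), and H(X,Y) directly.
H(X) = 1.4996 bits, H(Y|X) = 0.8283 bits, H(X,Y) = 2.3278 bits

Marginal of X (row sums):
  P(X=0) = 0.294 + 0.104 = 0.398
  P(X=1) = 0.312 + 0.110 = 0.422
  P(X=2) = 0.133 + 0.047 = 0.180
H(X) = -[0.398·log₂(0.398) + 0.422·log₂(0.422) + 0.180·log₂(0.180)]
  = 0.52901 + 0.52526 + 0.44531 = 1.4996 bits

H(Y|X) = Σ_x P(x)·H(Y|X=x):
  X=0: P(X=0) = 0.398, P(Y|X=0) = (147/199, 52/199) → H(Y|X=0) = 0.82871
  X=1: P(X=1) = 0.422, P(Y|X=1) = (156/211, 55/211) → H(Y|X=1) = 0.82775
  X=2: P(X=2) = 0.180, P(Y|X=2) = (133/180, 47/180) → H(Y|X=2) = 0.82842
H(Y|X) = 0.398·0.82871 + 0.422·0.82775 + 0.180·0.82842 = 0.8283 bits

H(X,Y) = -Σ_{x,y} P(x,y) log₂ P(x,y). Per-cell terms -P(x,y)·log₂P(x,y):
  X=0: 0.51924, 0.33960
  X=1: 0.52428, 0.35029
  X=2: 0.38710, 0.20733
Sum of the 6 terms: H(X,Y) = 2.3278 bits

Chain rule check:
  H(X) + H(Y|X) = 1.4996 + 0.8283 = 2.3279 bits
  H(X,Y) = 2.3278 bits
✓ Chain rule verified (Δ = 0.0001 is 4-dp rounding noise: each of the three values was rounded independently).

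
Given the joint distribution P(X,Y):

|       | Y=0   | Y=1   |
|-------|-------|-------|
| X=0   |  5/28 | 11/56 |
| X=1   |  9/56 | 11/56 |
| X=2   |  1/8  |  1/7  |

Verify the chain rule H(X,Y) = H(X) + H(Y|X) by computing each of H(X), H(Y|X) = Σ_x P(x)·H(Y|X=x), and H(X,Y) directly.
H(X) = 1.5702 bits, H(Y|X) = 0.9959 bits, H(X,Y) = 2.5661 bits

Marginal of X (row sums):
  P(X=0) = 5/28 + 11/56 = 3/8
  P(X=1) = 9/56 + 11/56 = 5/14
  P(X=2) = 1/8 + 1/7 = 15/56
H(X) = -[(3/8)·log₂(3/8) + (5/14)·log₂(5/14) + (15/56)·log₂(15/56)]
  = 0.530639 + 0.530510 + 0.509053 = 1.5702 bits

H(Y|X) = Σ_x P(x)·H(Y|X=x):
  X=0: P(X=0) = 3/8, P(Y|X=0) = (10/21, 11/21) → H(Y|X=0) = 0.998364
  X=1: P(X=1) = 5/14, P(Y|X=1) = (9/20, 11/20) → H(Y|X=1) = 0.992774
  X=2: P(X=2) = 15/56, P(Y|X=2) = (7/15, 8/15) → H(Y|X=2) = 0.996792
H(Y|X) = (3/8)·0.998364 + (5/14)·0.992774 + (15/56)·0.996792 = 0.9959 bits

H(X,Y) = -Σ_{x,y} P(x,y) log₂ P(x,y). Per-cell terms -P(x,y)·log₂P(x,y):
  X=0: 0.443826, 0.461199
  X=1: 0.423873, 0.461199
  X=2: 0.375000, 0.401051
Sum of the 6 terms: H(X,Y) = 2.5661 bits

Chain rule check:
  H(X) + H(Y|X) = 1.5702 + 0.9959 = 2.5661 bits
  H(X,Y) = 2.5661 bits
✓ Chain rule verified.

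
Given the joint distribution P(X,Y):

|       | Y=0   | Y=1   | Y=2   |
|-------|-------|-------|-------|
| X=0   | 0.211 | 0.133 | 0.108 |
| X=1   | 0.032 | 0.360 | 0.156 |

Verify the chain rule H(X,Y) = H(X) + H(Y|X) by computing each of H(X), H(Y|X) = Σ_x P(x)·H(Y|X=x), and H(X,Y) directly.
H(X) = 0.9933 bits, H(Y|X) = 1.3218 bits, H(X,Y) = 2.3152 bits

Marginal of X (row sums):
  P(X=0) = 0.211 + 0.133 + 0.108 = 0.452
  P(X=1) = 0.032 + 0.360 + 0.156 = 0.548
H(X) = -[0.452·log₂(0.452) + 0.548·log₂(0.548)]
  = 0.51781 + 0.47553 = 0.9933 bits

H(Y|X) = Σ_x P(x)·H(Y|X=x):
  X=0: P(X=0) = 0.452, P(Y|X=0) = (211/452, 133/452, 27/113) → H(Y|X=0) = 1.52586
  X=1: P(X=1) = 0.548, P(Y|X=1) = (8/137, 90/137, 39/137) → H(Y|X=1) = 1.15353
H(Y|X) = 0.452·1.52586 + 0.548·1.15353 = 1.3218 bits

H(X,Y) = -Σ_{x,y} P(x,y) log₂ P(x,y). Per-cell terms -P(x,y)·log₂P(x,y):
  X=0: 0.47363, 0.38710, 0.34678
  X=1: 0.15891, 0.53062, 0.41814
Sum of the 6 terms: H(X,Y) = 2.3152 bits

Chain rule check:
  H(X) + H(Y|X) = 0.9933 + 1.3218 = 2.3151 bits
  H(X,Y) = 2.3152 bits
✓ Chain rule verified (Δ = 0.0001 is 4-dp rounding noise: each of the three values was rounded independently).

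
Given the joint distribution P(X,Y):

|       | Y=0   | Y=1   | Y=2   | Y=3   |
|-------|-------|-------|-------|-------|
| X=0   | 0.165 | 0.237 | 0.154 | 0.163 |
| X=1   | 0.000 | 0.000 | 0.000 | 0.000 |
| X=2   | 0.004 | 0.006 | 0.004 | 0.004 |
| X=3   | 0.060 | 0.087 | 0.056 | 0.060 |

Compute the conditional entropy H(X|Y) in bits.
0.9533 bits

H(X|Y) = H(X,Y) - H(Y)

H(X,Y) = -Σ_{x,y} P(x,y) log₂ P(x,y). Per-cell terms -P(x,y)·log₂P(x,y):
  X=0: 0.42891, 0.49226, 0.41565, 0.42658
  X=1: 0.00000, 0.00000, 0.00000, 0.00000
  X=2: 0.03186, 0.04428, 0.03186, 0.03186
  X=3: 0.24353, 0.30649, 0.23287, 0.24353
  (cells with P = 0 contribute 0)
Sum of the 16 terms: H(X,Y) = 2.9297 bits

Marginal of Y (column sums):
  P(Y=0) = 0.165 + 0.000 + 0.004 + 0.060 = 0.229
  P(Y=1) = 0.237 + 0.000 + 0.006 + 0.087 = 0.330
  P(Y=2) = 0.154 + 0.000 + 0.004 + 0.056 = 0.214
  P(Y=3) = 0.163 + 0.000 + 0.004 + 0.060 = 0.227
H(Y) = -[0.229·log₂(0.229) + 0.330·log₂(0.330) + 0.214·log₂(0.214) + 0.227·log₂(0.227)]
  = 0.48699 + 0.52782 + 0.47600 + 0.48561 = 1.9764 bits

H(X|Y) = H(X,Y) - H(Y) = 2.9297 - 1.9764 = 0.9533 bits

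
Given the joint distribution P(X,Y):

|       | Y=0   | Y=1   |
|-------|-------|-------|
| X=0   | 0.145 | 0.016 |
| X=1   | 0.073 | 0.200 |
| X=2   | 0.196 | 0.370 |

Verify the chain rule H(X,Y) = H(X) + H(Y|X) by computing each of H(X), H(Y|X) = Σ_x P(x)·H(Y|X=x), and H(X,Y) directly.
H(X) = 1.4003 bits, H(Y|X) = 0.8307 bits, H(X,Y) = 2.2310 bits

Marginal of X (row sums):
  P(X=0) = 0.145 + 0.016 = 0.161
  P(X=1) = 0.073 + 0.200 = 0.273
  P(X=2) = 0.196 + 0.370 = 0.566
H(X) = -[0.161·log₂(0.161) + 0.273·log₂(0.273) + 0.566·log₂(0.566)]
  = 0.4242 + 0.5113 + 0.4648 = 1.4003 bits

H(Y|X) = Σ_x P(x)·H(Y|X=x):
  X=0: P(X=0) = 0.161, P(Y|X=0) = (145/161, 16/161) → H(Y|X=0) = 0.4670
  X=1: P(X=1) = 0.273, P(Y|X=1) = (73/273, 200/273) → H(Y|X=1) = 0.8377
  X=2: P(X=2) = 0.566, P(Y|X=2) = (98/283, 185/283) → H(Y|X=2) = 0.9307
H(Y|X) = 0.161·0.4670 + 0.273·0.8377 + 0.566·0.9307 = 0.8307 bits

H(X,Y) = -Σ_{x,y} P(x,y) log₂ P(x,y). Per-cell terms -P(x,y)·log₂P(x,y):
  X=0: 0.4040, 0.0955
  X=1: 0.2756, 0.4644
  X=2: 0.4608, 0.5307
Sum of the 6 terms: H(X,Y) = 2.2310 bits

Chain rule check:
  H(X) + H(Y|X) = 1.4003 + 0.8307 = 2.2310 bits
  H(X,Y) = 2.2310 bits
✓ Chain rule verified.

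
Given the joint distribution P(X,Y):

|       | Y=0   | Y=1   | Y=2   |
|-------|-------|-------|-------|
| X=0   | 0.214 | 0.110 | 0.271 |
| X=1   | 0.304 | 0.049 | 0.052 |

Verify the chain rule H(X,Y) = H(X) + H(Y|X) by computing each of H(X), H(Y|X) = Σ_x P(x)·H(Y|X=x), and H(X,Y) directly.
H(X) = 0.9738 bits, H(Y|X) = 1.3202 bits, H(X,Y) = 2.2940 bits

Marginal of X (row sums):
  P(X=0) = 0.214 + 0.110 + 0.271 = 0.595
  P(X=1) = 0.304 + 0.049 + 0.052 = 0.405
H(X) = -[0.595·log₂(0.595) + 0.405·log₂(0.405)]
  = 0.4457 + 0.5281 = 0.9738 bits

H(Y|X) = Σ_x P(x)·H(Y|X=x):
  X=0: P(X=0) = 0.595, P(Y|X=0) = (214/595, 22/119, 271/595) → H(Y|X=0) = 1.4976
  X=1: P(X=1) = 0.405, P(Y|X=1) = (304/405, 49/405, 52/405) → H(Y|X=1) = 1.0595
H(Y|X) = 0.595·1.4976 + 0.405·1.0595 = 1.3202 bits

H(X,Y) = -Σ_{x,y} P(x,y) log₂ P(x,y). Per-cell terms -P(x,y)·log₂P(x,y):
  X=0: 0.4760, 0.3503, 0.5105
  X=1: 0.5222, 0.2132, 0.2218
Sum of the 6 terms: H(X,Y) = 2.2940 bits

Chain rule check:
  H(X) + H(Y|X) = 0.9738 + 1.3202 = 2.2940 bits
  H(X,Y) = 2.2940 bits
✓ Chain rule verified.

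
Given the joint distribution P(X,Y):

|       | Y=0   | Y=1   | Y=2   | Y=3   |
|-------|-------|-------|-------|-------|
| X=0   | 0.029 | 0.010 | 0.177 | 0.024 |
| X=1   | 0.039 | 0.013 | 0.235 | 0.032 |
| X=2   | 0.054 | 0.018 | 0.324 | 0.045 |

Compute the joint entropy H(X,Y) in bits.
2.7596 bits

H(X,Y) = -Σ_{x,y} P(x,y) log₂ P(x,y). Per-cell terms -P(x,y)·log₂P(x,y):
  X=0: 0.14813, 0.06644, 0.44218, 0.12914
  X=1: 0.18253, 0.08145, 0.49098, 0.15891
  X=2: 0.22739, 0.10433, 0.52680, 0.20133
Sum of the 12 terms: H(X,Y) = 2.7596 bits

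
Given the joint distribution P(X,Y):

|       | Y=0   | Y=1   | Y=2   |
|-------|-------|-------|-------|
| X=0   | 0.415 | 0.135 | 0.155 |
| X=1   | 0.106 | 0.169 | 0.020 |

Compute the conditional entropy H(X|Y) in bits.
0.7707 bits

H(X|Y) = H(X,Y) - H(Y)

H(X,Y) = -Σ_{x,y} P(x,y) log₂ P(x,y). Per-cell terms -P(x,y)·log₂P(x,y):
  X=0: 0.526559, 0.390011, 0.416897
  X=1: 0.343214, 0.433469, 0.112877
Sum of the 6 terms: H(X,Y) = 2.22303 bits

Marginal of Y (column sums):
  P(Y=0) = 0.415 + 0.106 = 0.521
  P(Y=1) = 0.135 + 0.169 = 0.304
  P(Y=2) = 0.155 + 0.020 = 0.175
H(Y) = -[0.521·log₂(0.521) + 0.304·log₂(0.304) + 0.175·log₂(0.175)]
  = 0.490076 + 0.522228 + 0.440050 = 1.45235 bits

H(X|Y) = H(X,Y) - H(Y) = 2.22303 - 1.45235 = 0.7707 bits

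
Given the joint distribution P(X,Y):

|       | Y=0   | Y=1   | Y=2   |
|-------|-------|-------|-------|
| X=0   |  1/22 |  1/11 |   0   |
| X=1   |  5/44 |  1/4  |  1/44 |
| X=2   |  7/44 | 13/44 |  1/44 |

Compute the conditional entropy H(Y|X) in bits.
1.1322 bits

H(Y|X) = H(X,Y) - H(X)

H(X,Y) = -Σ_{x,y} P(x,y) log₂ P(x,y). Per-cell terms -P(x,y)·log₂P(x,y):
  X=0: 0.2027014, 0.3144938, 0.0000000
  X=1: 0.3565345, 0.5000000, 0.1240780
  X=2: 0.4219213, 0.5197022, 0.1240780
  (cells with P = 0 contribute 0)
Sum of the 9 terms: H(X,Y) = 2.563509 bits

Marginal of X (row sums):
  P(X=0) = 1/22 + 1/11 + 0 = 3/22
  P(X=1) = 5/44 + 1/4 + 1/44 = 17/44
  P(X=2) = 7/44 + 13/44 + 1/44 = 21/44
H(X) = -[(3/22)·log₂(3/22) + (17/44)·log₂(17/44) + (21/44)·log₂(21/44)]
  = 0.3919731 + 0.5300788 + 0.5093045 = 1.431356 bits

H(Y|X) = H(X,Y) - H(X) = 2.563509 - 1.431356 = 1.1322 bits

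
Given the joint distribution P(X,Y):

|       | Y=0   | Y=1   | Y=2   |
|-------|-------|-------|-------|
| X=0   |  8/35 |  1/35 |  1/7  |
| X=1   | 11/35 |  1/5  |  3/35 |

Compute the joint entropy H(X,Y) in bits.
2.3273 bits

H(X,Y) = -Σ_{x,y} P(x,y) log₂ P(x,y). Per-cell terms -P(x,y)·log₂P(x,y):
  X=0: 0.48669, 0.14655, 0.40105
  X=1: 0.52481, 0.46439, 0.30380
Sum of the 6 terms: H(X,Y) = 2.3273 bits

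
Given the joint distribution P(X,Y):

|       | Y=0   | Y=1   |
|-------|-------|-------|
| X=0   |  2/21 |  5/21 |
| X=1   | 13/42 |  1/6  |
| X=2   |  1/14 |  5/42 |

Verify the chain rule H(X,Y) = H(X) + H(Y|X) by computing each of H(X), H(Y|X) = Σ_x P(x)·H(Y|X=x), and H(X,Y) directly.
H(X) = 1.4937 bits, H(Y|X) = 0.9143 bits, H(X,Y) = 2.4080 bits

Marginal of X (row sums):
  P(X=0) = 2/21 + 5/21 = 1/3
  P(X=1) = 13/42 + 1/6 = 10/21
  P(X=2) = 1/14 + 5/42 = 4/21
H(X) = -[(1/3)·log₂(1/3) + (10/21)·log₂(10/21) + (4/21)·log₂(4/21)]
  = 0.5283 + 0.5097 + 0.4557 = 1.4937 bits

H(Y|X) = Σ_x P(x)·H(Y|X=x):
  X=0: P(X=0) = 1/3, P(Y|X=0) = (2/7, 5/7) → H(Y|X=0) = 0.8631
  X=1: P(X=1) = 10/21, P(Y|X=1) = (13/20, 7/20) → H(Y|X=1) = 0.9341
  X=2: P(X=2) = 4/21, P(Y|X=2) = (3/8, 5/8) → H(Y|X=2) = 0.9544
H(Y|X) = (1/3)·0.8631 + (10/21)·0.9341 + (4/21)·0.9544 = 0.9143 bits

H(X,Y) = -Σ_{x,y} P(x,y) log₂ P(x,y). Per-cell terms -P(x,y)·log₂P(x,y):
  X=0: 0.3231, 0.4929
  X=1: 0.5237, 0.4308
  X=2: 0.2720, 0.3655
Sum of the 6 terms: H(X,Y) = 2.4080 bits

Chain rule check:
  H(X) + H(Y|X) = 1.4937 + 0.9143 = 2.4080 bits
  H(X,Y) = 2.4080 bits
✓ Chain rule verified.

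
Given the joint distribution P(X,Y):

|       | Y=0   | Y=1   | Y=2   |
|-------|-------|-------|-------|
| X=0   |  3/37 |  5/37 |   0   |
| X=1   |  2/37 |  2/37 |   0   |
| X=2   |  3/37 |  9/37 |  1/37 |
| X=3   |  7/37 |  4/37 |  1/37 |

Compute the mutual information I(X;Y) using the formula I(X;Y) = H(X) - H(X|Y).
0.1049 bits

I(X;Y) = H(X) - H(X|Y)

Marginal of X (row sums):
  P(X=0) = 3/37 + 5/37 + 0 = 8/37
  P(X=1) = 2/37 + 2/37 + 0 = 4/37
  P(X=2) = 3/37 + 9/37 + 1/37 = 13/37
  P(X=3) = 7/37 + 4/37 + 1/37 = 12/37
H(X) = -[(8/37)·log₂(8/37) + (4/37)·log₂(4/37) + (13/37)·log₂(13/37) + (12/37)·log₂(12/37)]
  = 0.47772 + 0.34697 + 0.53019 + 0.52686 = 1.8817 bits

Marginal of Y (column sums):
  P(Y=0) = 3/37 + 2/37 + 3/37 + 7/37 = 15/37
  P(Y=1) = 5/37 + 2/37 + 9/37 + 4/37 = 20/37
  P(Y=2) = 0 + 0 + 1/37 + 1/37 = 2/37
H(X|Y) = Σ_y P(y)·H(X|Y=y):
  Y=0: P(Y=0) = 15/37, P(X|Y=0) = (1/5, 2/15, 1/5, 7/15) → H(X|Y=0) = 1.82947
  Y=1: P(Y=1) = 20/37, P(X|Y=1) = (1/4, 1/10, 9/20, 1/5) → H(X|Y=1) = 1.81498
  Y=2: P(Y=2) = 2/37, P(X|Y=2) = (0, 0, 1/2, 1/2) → H(X|Y=2) = 1.00000
H(X|Y) = (15/37)·1.82947 + (20/37)·1.81498 + (2/37)·1.00000 = 1.7768 bits

I(X;Y) = H(X) - H(X|Y) = 1.8817 - 1.7768 = 0.1049 bits

Cross-check via I(X;Y) = H(X) + H(Y) - H(X,Y): computing H(Y) from the column sums and H(X,Y) from the 12 cells in the same way gives H(Y) = 1.2353 bits and H(X,Y) = 3.0121 bits, so
I(X;Y) = 1.8817 + 1.2353 - 3.0121 = 0.1049 bits ✓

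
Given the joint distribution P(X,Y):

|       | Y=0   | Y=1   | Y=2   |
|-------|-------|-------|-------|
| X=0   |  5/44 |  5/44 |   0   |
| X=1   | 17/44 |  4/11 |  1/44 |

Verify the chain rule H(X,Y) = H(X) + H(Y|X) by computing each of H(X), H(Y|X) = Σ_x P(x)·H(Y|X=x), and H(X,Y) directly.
H(X) = 0.7732 bits, H(Y|X) = 1.1247 bits, H(X,Y) = 1.8979 bits

Marginal of X (row sums):
  P(X=0) = 5/44 + 5/44 + 0 = 5/22
  P(X=1) = 17/44 + 4/11 + 1/44 = 17/22
H(X) = -[(5/22)·log₂(5/22) + (17/22)·log₂(17/22)]
  = 0.4858 + 0.2874 = 0.7732 bits

H(Y|X) = Σ_x P(x)·H(Y|X=x):
  X=0: P(X=0) = 5/22, P(Y|X=0) = (1/2, 1/2, 0) → H(Y|X=0) = 1.0000
  X=1: P(X=1) = 17/22, P(Y|X=1) = (1/2, 8/17, 1/34) → H(Y|X=1) = 1.1614
H(Y|X) = (5/22)·1.0000 + (17/22)·1.1614 = 1.1247 bits

H(X,Y) = -Σ_{x,y} P(x,y) log₂ P(x,y). Per-cell terms -P(x,y)·log₂P(x,y):
  X=0: 0.3565, 0.3565, 0.0000
  X=1: 0.5301, 0.5307, 0.1241
  (cells with P = 0 contribute 0)
Sum of the 6 terms: H(X,Y) = 1.8979 bits

Chain rule check:
  H(X) + H(Y|X) = 0.7732 + 1.1247 = 1.8979 bits
  H(X,Y) = 1.8979 bits
✓ Chain rule verified.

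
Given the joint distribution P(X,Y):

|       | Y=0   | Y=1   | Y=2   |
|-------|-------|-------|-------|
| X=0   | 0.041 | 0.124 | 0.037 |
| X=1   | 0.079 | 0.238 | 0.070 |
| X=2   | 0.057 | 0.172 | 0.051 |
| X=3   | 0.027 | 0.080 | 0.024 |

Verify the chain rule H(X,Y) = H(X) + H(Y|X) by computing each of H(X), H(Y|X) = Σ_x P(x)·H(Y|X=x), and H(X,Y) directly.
H(X) = 1.8945 bits, H(Y|X) = 1.3473 bits, H(X,Y) = 3.2418 bits

Marginal of X (row sums):
  P(X=0) = 0.041 + 0.124 + 0.037 = 0.202
  P(X=1) = 0.079 + 0.238 + 0.070 = 0.387
  P(X=2) = 0.057 + 0.172 + 0.051 = 0.280
  P(X=3) = 0.027 + 0.080 + 0.024 = 0.131
H(X) = -[0.202·log₂(0.202) + 0.387·log₂(0.387) + 0.280·log₂(0.280) + 0.131·log₂(0.131)]
  = 0.46613 + 0.53003 + 0.51422 + 0.38414 = 1.8945 bits

H(Y|X) = Σ_x P(x)·H(Y|X=x):
  X=0: P(X=0) = 0.202, P(Y|X=0) = (41/202, 62/101, 37/202) → H(Y|X=0) = 1.34767
  X=1: P(X=1) = 0.387, P(Y|X=1) = (79/387, 238/387, 70/387) → H(Y|X=1) = 1.34550
  X=2: P(X=2) = 0.280, P(Y|X=2) = (57/280, 43/70, 51/280) → H(Y|X=2) = 1.34683
  X=3: P(X=3) = 0.131, P(Y|X=3) = (27/131, 80/131, 24/131) → H(Y|X=3) = 1.35270
H(Y|X) = 0.202·1.34767 + 0.387·1.34550 + 0.280·1.34683 + 0.131·1.35270 = 1.3473 bits

H(X,Y) = -Σ_{x,y} P(x,y) log₂ P(x,y). Per-cell terms -P(x,y)·log₂P(x,y):
  X=0: 0.18894, 0.37344, 0.17598
  X=1: 0.28930, 0.49289, 0.26856
  X=2: 0.23557, 0.43680, 0.21896
  X=3: 0.14069, 0.29151, 0.12914
Sum of the 12 terms: H(X,Y) = 3.2418 bits

Chain rule check:
  H(X) + H(Y|X) = 1.8945 + 1.3473 = 3.2418 bits
  H(X,Y) = 3.2418 bits
✓ Chain rule verified.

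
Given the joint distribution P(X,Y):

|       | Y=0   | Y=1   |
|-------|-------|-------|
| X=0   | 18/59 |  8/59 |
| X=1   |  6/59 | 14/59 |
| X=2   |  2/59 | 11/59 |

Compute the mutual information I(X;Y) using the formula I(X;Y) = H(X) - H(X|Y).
0.1622 bits

I(X;Y) = H(X) - H(X|Y)

Marginal of X (row sums):
  P(X=0) = 18/59 + 8/59 = 26/59
  P(X=1) = 6/59 + 14/59 = 20/59
  P(X=2) = 2/59 + 11/59 = 13/59
H(X) = -[(26/59)·log₂(26/59) + (20/59)·log₂(20/59) + (13/59)·log₂(13/59)]
  = 0.52097 + 0.52906 + 0.48082 = 1.53085 bits

Marginal of Y (column sums):
  P(Y=0) = 18/59 + 6/59 + 2/59 = 26/59
  P(Y=1) = 8/59 + 14/59 + 11/59 = 33/59
H(X|Y) = Σ_y P(y)·H(X|Y=y):
  Y=0: P(Y=0) = 26/59, P(X|Y=0) = (9/13, 3/13, 1/13) → H(X|Y=0) = 1.14012
  Y=1: P(Y=1) = 33/59, P(X|Y=1) = (8/33, 14/33, 1/3) → H(X|Y=1) = 1.54874
H(X|Y) = (26/59)·1.14012 + (33/59)·1.54874 = 1.36867 bits

I(X;Y) = H(X) - H(X|Y) = 1.53085 - 1.36867 = 0.1622 bits

Cross-check via I(X;Y) = H(X) + H(Y) - H(X,Y): computing H(Y) from the column sums and H(X,Y) from the 6 cells in the same way gives H(Y) = 0.98982 bits and H(X,Y) = 2.35849 bits, so
I(X;Y) = 1.53085 + 0.98982 - 2.35849 = 0.1622 bits ✓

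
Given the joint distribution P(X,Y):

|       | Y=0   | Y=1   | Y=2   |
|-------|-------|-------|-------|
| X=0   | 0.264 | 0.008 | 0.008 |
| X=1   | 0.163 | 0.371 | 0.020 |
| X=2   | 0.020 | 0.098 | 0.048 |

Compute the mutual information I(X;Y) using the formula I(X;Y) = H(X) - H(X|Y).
0.3871 bits

I(X;Y) = H(X) - H(X|Y)

Marginal of X (row sums):
  P(X=0) = 0.264 + 0.008 + 0.008 = 0.280
  P(X=1) = 0.163 + 0.371 + 0.020 = 0.554
  P(X=2) = 0.020 + 0.098 + 0.048 = 0.166
H(X) = -[0.280·log₂(0.280) + 0.554·log₂(0.554) + 0.166·log₂(0.166)]
  = 0.5142 + 0.4720 + 0.4301 = 1.4163 bits

Marginal of Y (column sums):
  P(Y=0) = 0.264 + 0.163 + 0.020 = 0.447
  P(Y=1) = 0.008 + 0.371 + 0.098 = 0.477
  P(Y=2) = 0.008 + 0.020 + 0.048 = 0.076
H(X|Y) = Σ_y P(y)·H(X|Y=y):
  Y=0: P(Y=0) = 0.447, P(X|Y=0) = (88/149, 163/447, 20/447) → H(X|Y=0) = 1.1800
  Y=1: P(Y=1) = 0.477, P(X|Y=1) = (8/477, 7/9, 98/477) → H(X|Y=1) = 0.8500
  Y=2: P(Y=2) = 0.076, P(X|Y=2) = (2/19, 5/19, 12/19) → H(X|Y=2) = 1.2674
H(X|Y) = 0.447·1.1800 + 0.477·0.8500 + 0.076·1.2674 = 1.0292 bits

I(X;Y) = H(X) - H(X|Y) = 1.4163 - 1.0292 = 0.3871 bits

Cross-check via I(X;Y) = H(X) + H(Y) - H(X,Y): computing H(Y) from the column sums and H(X,Y) from the 9 cells in the same way gives H(Y) = 1.3112 bits and H(X,Y) = 2.3404 bits, so
I(X;Y) = 1.4163 + 1.3112 - 2.3404 = 0.3871 bits ✓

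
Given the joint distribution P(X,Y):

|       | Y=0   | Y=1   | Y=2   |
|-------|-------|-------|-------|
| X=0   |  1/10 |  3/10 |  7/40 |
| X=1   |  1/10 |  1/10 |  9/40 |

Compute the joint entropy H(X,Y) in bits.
2.4419 bits

H(X,Y) = -Σ_{x,y} P(x,y) log₂ P(x,y). Per-cell terms -P(x,y)·log₂P(x,y):
  X=0: 0.33219, 0.52109, 0.44005
  X=1: 0.33219, 0.33219, 0.48420
Sum of the 6 terms: H(X,Y) = 2.4419 bits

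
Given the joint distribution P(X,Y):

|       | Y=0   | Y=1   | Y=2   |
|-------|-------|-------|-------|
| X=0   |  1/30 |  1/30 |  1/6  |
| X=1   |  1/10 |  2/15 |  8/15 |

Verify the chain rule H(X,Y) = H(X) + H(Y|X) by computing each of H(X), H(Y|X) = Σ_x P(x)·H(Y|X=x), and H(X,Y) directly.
H(X) = 0.7838 bits, H(Y|X) = 1.1776 bits, H(X,Y) = 1.9614 bits

Marginal of X (row sums):
  P(X=0) = 1/30 + 1/30 + 1/6 = 7/30
  P(X=1) = 1/10 + 2/15 + 8/15 = 23/30
H(X) = -[(7/30)·log₂(7/30) + (23/30)·log₂(23/30)]
  = 0.48989 + 0.29389 = 0.7838 bits

H(Y|X) = Σ_x P(x)·H(Y|X=x):
  X=0: P(X=0) = 7/30, P(Y|X=0) = (1/7, 1/7, 5/7) → H(Y|X=0) = 1.14883
  X=1: P(X=1) = 23/30, P(Y|X=1) = (3/23, 4/23, 16/23) → H(Y|X=1) = 1.18639
H(Y|X) = (7/30)·1.14883 + (23/30)·1.18639 = 1.1776 bits

H(X,Y) = -Σ_{x,y} P(x,y) log₂ P(x,y). Per-cell terms -P(x,y)·log₂P(x,y):
  X=0: 0.16356, 0.16356, 0.43083
  X=1: 0.33219, 0.38759, 0.48367
Sum of the 6 terms: H(X,Y) = 1.9614 bits

Chain rule check:
  H(X) + H(Y|X) = 0.7838 + 1.1776 = 1.9614 bits
  H(X,Y) = 1.9614 bits
✓ Chain rule verified.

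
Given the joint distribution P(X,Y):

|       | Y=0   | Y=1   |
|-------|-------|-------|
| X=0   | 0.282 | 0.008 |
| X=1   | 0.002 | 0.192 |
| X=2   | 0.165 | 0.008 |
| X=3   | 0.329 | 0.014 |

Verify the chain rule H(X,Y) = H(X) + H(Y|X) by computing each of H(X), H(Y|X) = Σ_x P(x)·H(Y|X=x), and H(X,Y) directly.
H(X) = 1.9443 bits, H(Y|X) = 0.2000 bits, H(X,Y) = 2.1443 bits

Marginal of X (row sums):
  P(X=0) = 0.282 + 0.008 = 0.290
  P(X=1) = 0.002 + 0.192 = 0.194
  P(X=2) = 0.165 + 0.008 = 0.173
  P(X=3) = 0.329 + 0.014 = 0.343
H(X) = -[0.290·log₂(0.290) + 0.194·log₂(0.194) + 0.173·log₂(0.173) + 0.343·log₂(0.343)]
  = 0.51790 + 0.45898 + 0.43789 + 0.52950 = 1.9443 bits

H(Y|X) = Σ_x P(x)·H(Y|X=x):
  X=0: P(X=0) = 0.290, P(Y|X=0) = (141/145, 4/145) → H(Y|X=0) = 0.18214
  X=1: P(X=1) = 0.194, P(Y|X=1) = (1/97, 96/97) → H(Y|X=1) = 0.08284
  X=2: P(X=2) = 0.173, P(Y|X=2) = (165/173, 8/173) → H(Y|X=2) = 0.27022
  X=3: P(X=3) = 0.343, P(Y|X=3) = (47/49, 2/49) → H(Y|X=3) = 0.24602
H(Y|X) = 0.290·0.18214 + 0.194·0.08284 + 0.173·0.27022 + 0.343·0.24602 = 0.2000 bits

H(X,Y) = -Σ_{x,y} P(x,y) log₂ P(x,y). Per-cell terms -P(x,y)·log₂P(x,y):
  X=0: 0.51500, 0.05573
  X=1: 0.01793, 0.45712
  X=2: 0.42891, 0.05573
  X=3: 0.52766, 0.08622
Sum of the 8 terms: H(X,Y) = 2.1443 bits

Chain rule check:
  H(X) + H(Y|X) = 1.9443 + 0.2000 = 2.1443 bits
  H(X,Y) = 2.1443 bits
✓ Chain rule verified.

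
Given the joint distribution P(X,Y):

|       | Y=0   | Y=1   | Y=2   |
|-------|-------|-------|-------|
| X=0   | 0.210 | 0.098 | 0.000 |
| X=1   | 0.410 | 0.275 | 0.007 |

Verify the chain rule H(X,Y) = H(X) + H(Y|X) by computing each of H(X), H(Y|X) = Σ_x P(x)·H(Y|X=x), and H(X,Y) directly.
H(X) = 0.8909 bits, H(Y|X) = 1.0001 bits, H(X,Y) = 1.8909 bits

Marginal of X (row sums):
  P(X=0) = 0.210 + 0.098 + 0.000 = 0.308
  P(X=1) = 0.410 + 0.275 + 0.007 = 0.692
H(X) = -[0.308·log₂(0.308) + 0.692·log₂(0.692)]
  = 0.523291 + 0.367560 = 0.8909 bits

H(Y|X) = Σ_x P(x)·H(Y|X=x):
  X=0: P(X=0) = 0.308, P(Y|X=0) = (15/22, 7/22, 0) → H(Y|X=0) = 0.902393
  X=1: P(X=1) = 0.692, P(Y|X=1) = (205/346, 275/692, 7/692) → H(Y|X=1) = 1.043526
H(Y|X) = 0.308·0.902393 + 0.692·1.043526 = 1.0001 bits

H(X,Y) = -Σ_{x,y} P(x,y) log₂ P(x,y). Per-cell terms -P(x,y)·log₂P(x,y):
  X=0: 0.472823, 0.328405, 0.000000
  X=1: 0.527385, 0.512187, 0.050109
  (cells with P = 0 contribute 0)
Sum of the 6 terms: H(X,Y) = 1.8909 bits

Chain rule check:
  H(X) + H(Y|X) = 0.8909 + 1.0001 = 1.8910 bits
  H(X,Y) = 1.8909 bits
✓ Chain rule verified (Δ = 0.0001 is 4-dp rounding noise: each of the three values was rounded independently).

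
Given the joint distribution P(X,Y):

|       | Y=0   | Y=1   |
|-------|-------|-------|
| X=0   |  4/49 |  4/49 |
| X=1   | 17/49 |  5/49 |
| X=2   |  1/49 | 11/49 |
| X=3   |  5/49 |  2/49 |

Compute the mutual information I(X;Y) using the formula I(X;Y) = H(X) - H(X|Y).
0.2574 bits

I(X;Y) = H(X) - H(X|Y)

Marginal of X (row sums):
  P(X=0) = 4/49 + 4/49 = 8/49
  P(X=1) = 17/49 + 5/49 = 22/49
  P(X=2) = 1/49 + 11/49 = 12/49
  P(X=3) = 5/49 + 2/49 = 1/7
H(X) = -[(8/49)·log₂(8/49) + (22/49)·log₂(22/49) + (12/49)·log₂(12/49) + (1/7)·log₂(1/7)]
  = 0.42689 + 0.51870 + 0.49708 + 0.40105 = 1.8437 bits

Marginal of Y (column sums):
  P(Y=0) = 4/49 + 17/49 + 1/49 + 5/49 = 27/49
  P(Y=1) = 4/49 + 5/49 + 11/49 + 2/49 = 22/49
H(X|Y) = Σ_y P(y)·H(X|Y=y):
  Y=0: P(Y=0) = 27/49, P(X|Y=0) = (4/27, 17/27, 1/27, 5/27) → H(X|Y=0) = 1.45502
  Y=1: P(Y=1) = 22/49, P(X|Y=1) = (2/11, 5/22, 1/2, 1/11) → H(X|Y=1) = 1.74746
H(X|Y) = (27/49)·1.45502 + (22/49)·1.74746 = 1.5863 bits

I(X;Y) = H(X) - H(X|Y) = 1.8437 - 1.5863 = 0.2574 bits

Cross-check via I(X;Y) = H(X) + H(Y) - H(X,Y): computing H(Y) from the column sums and H(X,Y) from the 8 cells in the same way gives H(Y) = 0.9925 bits and H(X,Y) = 2.5788 bits, so
I(X;Y) = 1.8437 + 0.9925 - 2.5788 = 0.2574 bits ✓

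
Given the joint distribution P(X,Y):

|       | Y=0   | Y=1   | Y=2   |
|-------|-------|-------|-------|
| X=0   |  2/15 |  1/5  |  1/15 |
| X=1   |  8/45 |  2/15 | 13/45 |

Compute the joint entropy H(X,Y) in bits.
2.4605 bits

H(X,Y) = -Σ_{x,y} P(x,y) log₂ P(x,y). Per-cell terms -P(x,y)·log₂P(x,y):
  X=0: 0.387585, 0.464386, 0.260459
  X=1: 0.442996, 0.387585, 0.517519
Sum of the 6 terms: H(X,Y) = 2.4605 bits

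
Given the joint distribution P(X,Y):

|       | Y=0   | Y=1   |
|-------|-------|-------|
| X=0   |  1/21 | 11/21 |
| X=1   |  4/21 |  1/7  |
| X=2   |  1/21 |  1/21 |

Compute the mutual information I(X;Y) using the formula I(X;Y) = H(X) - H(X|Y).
0.2030 bits

I(X;Y) = H(X) - H(X|Y)

Marginal of X (row sums):
  P(X=0) = 1/21 + 11/21 = 4/7
  P(X=1) = 4/21 + 1/7 = 1/3
  P(X=2) = 1/21 + 1/21 = 2/21
H(X) = -[(4/7)·log₂(4/7) + (1/3)·log₂(1/3) + (2/21)·log₂(2/21)]
  = 0.4613457 + 0.5283208 + 0.3230778 = 1.312744 bits

Marginal of Y (column sums):
  P(Y=0) = 1/21 + 4/21 + 1/21 = 2/7
  P(Y=1) = 11/21 + 1/7 + 1/21 = 5/7
H(X|Y) = Σ_y P(y)·H(X|Y=y):
  Y=0: P(Y=0) = 2/7, P(X|Y=0) = (1/6, 2/3, 1/6) → H(X|Y=0) = 1.2516292
  Y=1: P(Y=1) = 5/7, P(X|Y=1) = (11/15, 1/5, 1/15) → H(X|Y=1) = 1.0529816
H(X|Y) = (2/7)·1.2516292 + (5/7)·1.0529816 = 1.109738 bits

I(X;Y) = H(X) - H(X|Y) = 1.312744 - 1.109738 = 0.2030 bits

Cross-check via I(X;Y) = H(X) + H(Y) - H(X,Y): computing H(Y) from the column sums and H(X,Y) from the 6 cells in the same way gives H(Y) = 0.863121 bits and H(X,Y) = 1.972859 bits, so
I(X;Y) = 1.312744 + 0.863121 - 1.972859 = 0.2030 bits ✓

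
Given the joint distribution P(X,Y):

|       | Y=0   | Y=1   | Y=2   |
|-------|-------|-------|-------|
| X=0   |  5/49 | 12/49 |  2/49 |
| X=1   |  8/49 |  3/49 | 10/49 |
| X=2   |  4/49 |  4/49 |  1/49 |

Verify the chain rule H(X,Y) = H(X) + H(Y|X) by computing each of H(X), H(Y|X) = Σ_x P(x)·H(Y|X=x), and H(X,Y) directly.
H(X) = 1.5029 bits, H(Y|X) = 1.3648 bits, H(X,Y) = 2.8677 bits

Marginal of X (row sums):
  P(X=0) = 5/49 + 12/49 + 2/49 = 19/49
  P(X=1) = 8/49 + 3/49 + 10/49 = 3/7
  P(X=2) = 4/49 + 4/49 + 1/49 = 9/49
H(X) = -[(19/49)·log₂(19/49) + (3/7)·log₂(3/7) + (9/49)·log₂(9/49)]
  = 0.52998 + 0.52388 + 0.44904 = 1.5029 bits

H(Y|X) = Σ_x P(x)·H(Y|X=x):
  X=0: P(X=0) = 19/49, P(Y|X=0) = (5/19, 12/19, 2/19) → H(Y|X=0) = 1.26744
  X=1: P(X=1) = 3/7, P(Y|X=1) = (8/21, 1/7, 10/21) → H(Y|X=1) = 1.44117
  X=2: P(X=2) = 9/49, P(Y|X=2) = (4/9, 4/9, 1/9) → H(Y|X=2) = 1.39215
H(Y|X) = (19/49)·1.26744 + (3/7)·1.44117 + (9/49)·1.39215 = 1.3648 bits

H(X,Y) = -Σ_{x,y} P(x,y) log₂ P(x,y). Per-cell terms -P(x,y)·log₂P(x,y):
  X=0: 0.33600, 0.49708, 0.18836
  X=1: 0.42689, 0.24672, 0.46791
  X=2: 0.29508, 0.29508, 0.11459
Sum of the 9 terms: H(X,Y) = 2.8677 bits

Chain rule check:
  H(X) + H(Y|X) = 1.5029 + 1.3648 = 2.8677 bits
  H(X,Y) = 2.8677 bits
✓ Chain rule verified.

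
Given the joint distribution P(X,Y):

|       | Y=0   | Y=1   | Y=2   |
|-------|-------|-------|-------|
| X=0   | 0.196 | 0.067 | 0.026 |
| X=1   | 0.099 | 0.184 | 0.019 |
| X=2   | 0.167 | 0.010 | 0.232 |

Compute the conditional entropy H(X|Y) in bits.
1.2005 bits

H(X|Y) = H(X,Y) - H(Y)

H(X,Y) = -Σ_{x,y} P(x,y) log₂ P(x,y). Per-cell terms -P(x,y)·log₂P(x,y):
  X=0: 0.46081, 0.26128, 0.13690
  X=1: 0.33031, 0.44937, 0.10864
  X=2: 0.43121, 0.06644, 0.48901
Sum of the 9 terms: H(X,Y) = 2.7340 bits

Marginal of Y (column sums):
  P(Y=0) = 0.196 + 0.099 + 0.167 = 0.462
  P(Y=1) = 0.067 + 0.184 + 0.010 = 0.261
  P(Y=2) = 0.026 + 0.019 + 0.232 = 0.277
H(Y) = -[0.462·log₂(0.462) + 0.261·log₂(0.261) + 0.277·log₂(0.277)]
  = 0.51468 + 0.50579 + 0.51302 = 1.5335 bits

H(X|Y) = H(X,Y) - H(Y) = 2.7340 - 1.5335 = 1.2005 bits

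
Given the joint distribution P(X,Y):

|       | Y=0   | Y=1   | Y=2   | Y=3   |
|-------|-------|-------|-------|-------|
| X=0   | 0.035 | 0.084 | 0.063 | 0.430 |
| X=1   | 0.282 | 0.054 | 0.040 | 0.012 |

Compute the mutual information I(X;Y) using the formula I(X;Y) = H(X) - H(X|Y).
0.4926 bits

I(X;Y) = H(X) - H(X|Y)

Marginal of X (row sums):
  P(X=0) = 0.035 + 0.084 + 0.063 + 0.430 = 0.612
  P(X=1) = 0.282 + 0.054 + 0.040 + 0.012 = 0.388
H(X) = -[0.612·log₂(0.612) + 0.388·log₂(0.388)]
  = 0.4335 + 0.5300 = 0.9635 bits

Marginal of Y (column sums):
  P(Y=0) = 0.035 + 0.282 = 0.317
  P(Y=1) = 0.084 + 0.054 = 0.138
  P(Y=2) = 0.063 + 0.040 = 0.103
  P(Y=3) = 0.430 + 0.012 = 0.442
H(X|Y) = Σ_y P(y)·H(X|Y=y):
  Y=0: P(Y=0) = 0.317, P(X|Y=0) = (35/317, 282/317) → H(X|Y=0) = 0.5012
  Y=1: P(Y=1) = 0.138, P(X|Y=1) = (14/23, 9/23) → H(X|Y=1) = 0.9656
  Y=2: P(Y=2) = 0.103, P(X|Y=2) = (63/103, 40/103) → H(X|Y=2) = 0.9637
  Y=3: P(Y=3) = 0.442, P(X|Y=3) = (215/221, 6/221) → H(X|Y=3) = 0.1799
H(X|Y) = 0.317·0.5012 + 0.138·0.9656 + 0.103·0.9637 + 0.442·0.1799 = 0.4709 bits

I(X;Y) = H(X) - H(X|Y) = 0.9635 - 0.4709 = 0.4926 bits

Cross-check via I(X;Y) = H(X) + H(Y) - H(X,Y): computing H(Y) from the column sums and H(X,Y) from the 8 cells in the same way gives H(Y) = 1.7781 bits and H(X,Y) = 2.2490 bits, so
I(X;Y) = 0.9635 + 1.7781 - 2.2490 = 0.4926 bits ✓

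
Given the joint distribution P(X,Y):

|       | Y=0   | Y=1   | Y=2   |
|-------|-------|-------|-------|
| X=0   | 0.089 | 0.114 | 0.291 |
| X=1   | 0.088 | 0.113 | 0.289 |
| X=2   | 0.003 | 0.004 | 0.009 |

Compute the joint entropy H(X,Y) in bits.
2.4857 bits

H(X,Y) = -Σ_{x,y} P(x,y) log₂ P(x,y). Per-cell terms -P(x,y)·log₂P(x,y):
  X=0: 0.31061, 0.35715, 0.51824
  X=1: 0.30856, 0.35545, 0.51756
  X=2: 0.02514, 0.03186, 0.06116
Sum of the 9 terms: H(X,Y) = 2.4857 bits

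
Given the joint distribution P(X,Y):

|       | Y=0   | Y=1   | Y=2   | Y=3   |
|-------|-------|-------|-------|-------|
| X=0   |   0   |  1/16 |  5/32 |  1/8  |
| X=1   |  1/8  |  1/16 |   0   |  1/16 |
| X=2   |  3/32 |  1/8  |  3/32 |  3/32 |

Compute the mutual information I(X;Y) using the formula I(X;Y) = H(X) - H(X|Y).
0.2979 bits

I(X;Y) = H(X) - H(X|Y)

Marginal of X (row sums):
  P(X=0) = 0 + 1/16 + 5/32 + 1/8 = 11/32
  P(X=1) = 1/8 + 1/16 + 0 + 1/16 = 1/4
  P(X=2) = 3/32 + 1/8 + 3/32 + 3/32 = 13/32
H(X) = -[(11/32)·log₂(11/32) + (1/4)·log₂(1/4) + (13/32)·log₂(13/32)]
  = 0.5296 + 0.5000 + 0.5279 = 1.5575 bits

Marginal of Y (column sums):
  P(Y=0) = 0 + 1/8 + 3/32 = 7/32
  P(Y=1) = 1/16 + 1/16 + 1/8 = 1/4
  P(Y=2) = 5/32 + 0 + 3/32 = 1/4
  P(Y=3) = 1/8 + 1/16 + 3/32 = 9/32
H(X|Y) = Σ_y P(y)·H(X|Y=y):
  Y=0: P(Y=0) = 7/32, P(X|Y=0) = (0, 4/7, 3/7) → H(X|Y=0) = 0.9852
  Y=1: P(Y=1) = 1/4, P(X|Y=1) = (1/4, 1/4, 1/2) → H(X|Y=1) = 1.5000
  Y=2: P(Y=2) = 1/4, P(X|Y=2) = (5/8, 0, 3/8) → H(X|Y=2) = 0.9544
  Y=3: P(Y=3) = 9/32, P(X|Y=3) = (4/9, 2/9, 1/3) → H(X|Y=3) = 1.5305
H(X|Y) = (7/32)·0.9852 + (1/4)·1.5000 + (1/4)·0.9544 + (9/32)·1.5305 = 1.2596 bits

I(X;Y) = H(X) - H(X|Y) = 1.5575 - 1.2596 = 0.2979 bits

Cross-check via I(X;Y) = H(X) + H(Y) - H(X,Y): computing H(Y) from the column sums and H(X,Y) from the 12 cells in the same way gives H(Y) = 1.9943 bits and H(X,Y) = 3.2539 bits, so
I(X;Y) = 1.5575 + 1.9943 - 3.2539 = 0.2979 bits ✓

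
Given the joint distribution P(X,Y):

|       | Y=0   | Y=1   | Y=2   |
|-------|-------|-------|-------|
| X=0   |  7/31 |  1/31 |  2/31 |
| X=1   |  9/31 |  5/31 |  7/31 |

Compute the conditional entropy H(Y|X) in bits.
1.4199 bits

H(Y|X) = H(X,Y) - H(X)

H(X,Y) = -Σ_{x,y} P(x,y) log₂ P(x,y). Per-cell terms -P(x,y)·log₂P(x,y):
  X=0: 0.484771, 0.159813, 0.255109
  X=1: 0.518014, 0.424559, 0.484771
Sum of the 6 terms: H(X,Y) = 2.32704 bits

Marginal of X (row sums):
  P(X=0) = 7/31 + 1/31 + 2/31 = 10/31
  P(X=1) = 9/31 + 5/31 + 7/31 = 21/31
H(X) = -[(10/31)·log₂(10/31) + (21/31)·log₂(21/31)]
  = 0.526538 + 0.380628 = 0.90717 bits

H(Y|X) = H(X,Y) - H(X) = 2.32704 - 0.90717 = 1.4199 bits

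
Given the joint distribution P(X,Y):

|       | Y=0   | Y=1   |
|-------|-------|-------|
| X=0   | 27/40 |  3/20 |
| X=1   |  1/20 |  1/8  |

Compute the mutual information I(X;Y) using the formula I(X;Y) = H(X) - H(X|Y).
0.1332 bits

I(X;Y) = H(X) - H(X|Y)

Marginal of X (row sums):
  P(X=0) = 27/40 + 3/20 = 33/40
  P(X=1) = 1/20 + 1/8 = 7/40
H(X) = -[(33/40)·log₂(33/40) + (7/40)·log₂(7/40)]
  = 0.228966 + 0.440050 = 0.66902 bits

Marginal of Y (column sums):
  P(Y=0) = 27/40 + 1/20 = 29/40
  P(Y=1) = 3/20 + 1/8 = 11/40
H(X|Y) = Σ_y P(y)·H(X|Y=y):
  Y=0: P(Y=0) = 29/40, P(X|Y=0) = (27/29, 2/29) → H(X|Y=0) = 0.362051
  Y=1: P(Y=1) = 11/40, P(X|Y=1) = (6/11, 5/11) → H(X|Y=1) = 0.994030
H(X|Y) = (29/40)·0.362051 + (11/40)·0.994030 = 0.53585 bits

I(X;Y) = H(X) - H(X|Y) = 0.66902 - 0.53585 = 0.1332 bits

Cross-check via I(X;Y) = H(X) + H(Y) - H(X,Y): computing H(Y) from the column sums and H(X,Y) from the 4 cells in the same way gives H(Y) = 0.84855 bits and H(X,Y) = 1.38439 bits, so
I(X;Y) = 0.66902 + 0.84855 - 1.38439 = 0.1332 bits ✓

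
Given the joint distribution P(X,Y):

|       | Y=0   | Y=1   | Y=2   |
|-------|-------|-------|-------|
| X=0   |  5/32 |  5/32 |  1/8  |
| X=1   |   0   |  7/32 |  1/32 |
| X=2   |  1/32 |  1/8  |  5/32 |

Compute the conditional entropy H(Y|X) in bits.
1.2513 bits

H(Y|X) = H(X,Y) - H(X)

H(X,Y) = -Σ_{x,y} P(x,y) log₂ P(x,y). Per-cell terms -P(x,y)·log₂P(x,y):
  X=0: 0.41845, 0.41845, 0.37500
  X=1: 0.00000, 0.47964, 0.15625
  X=2: 0.15625, 0.37500, 0.41845
  (cells with P = 0 contribute 0)
Sum of the 9 terms: H(X,Y) = 2.7975 bits

Marginal of X (row sums):
  P(X=0) = 5/32 + 5/32 + 1/8 = 7/16
  P(X=1) = 0 + 7/32 + 1/32 = 1/4
  P(X=2) = 1/32 + 1/8 + 5/32 = 5/16
H(X) = -[(7/16)·log₂(7/16) + (1/4)·log₂(1/4) + (5/16)·log₂(5/16)]
  = 0.52178 + 0.50000 + 0.52440 = 1.5462 bits

H(Y|X) = H(X,Y) - H(X) = 2.7975 - 1.5462 = 1.2513 bits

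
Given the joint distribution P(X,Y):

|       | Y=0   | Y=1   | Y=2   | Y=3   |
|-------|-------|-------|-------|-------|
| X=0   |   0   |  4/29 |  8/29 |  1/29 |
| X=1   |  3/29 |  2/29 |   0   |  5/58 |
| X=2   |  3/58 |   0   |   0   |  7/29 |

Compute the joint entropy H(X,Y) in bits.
2.6998 bits

H(X,Y) = -Σ_{x,y} P(x,y) log₂ P(x,y). Per-cell terms -P(x,y)·log₂P(x,y):
  X=0: 0.00000, 0.39420, 0.51255, 0.16752
  X=1: 0.33859, 0.26607, 0.00000, 0.30483
  X=2: 0.22102, 0.00000, 0.00000, 0.49498
  (cells with P = 0 contribute 0)
Sum of the 12 terms: H(X,Y) = 2.6998 bits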